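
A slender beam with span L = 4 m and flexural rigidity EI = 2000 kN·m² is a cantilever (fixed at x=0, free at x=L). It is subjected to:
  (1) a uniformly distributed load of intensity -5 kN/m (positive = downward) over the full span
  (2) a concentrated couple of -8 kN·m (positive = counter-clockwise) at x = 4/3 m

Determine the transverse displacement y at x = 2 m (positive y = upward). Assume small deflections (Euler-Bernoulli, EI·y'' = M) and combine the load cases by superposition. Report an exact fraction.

y(2) = 191/9000 m

Load 1 — uniform load w=-5 kN/m over full span:
  y_1 = -wx²(x²-4Lx+6L²)/(24EI) = -(-5)·2²·(2²-4·4·2+6·4²)/(24·2000) = 17/600 m
Load 2 — applied couple M₀=-8 kN·m at a=4/3 m (b=L-a=8/3):
  y_2 = M₀a(2x-a)/(2EI)  [x>a] = (-8)·(4/3)·(2·2-(4/3))/(2·2000) = -8/1125 m
Superposition: y = Σ y_i = 191/9000 m ≈ 0.021222 m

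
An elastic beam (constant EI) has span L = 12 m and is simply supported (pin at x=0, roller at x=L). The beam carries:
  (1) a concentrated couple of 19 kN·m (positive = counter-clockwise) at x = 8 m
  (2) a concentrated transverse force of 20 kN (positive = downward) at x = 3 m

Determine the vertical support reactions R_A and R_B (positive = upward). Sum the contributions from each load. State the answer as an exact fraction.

Load 1 — applied couple M₀=19 kN·m at a=8 m (b=L-a=4):
  R_A = M₀/L = 19/12 kN
  R_B = -M₀/L = -19/12 kN
Load 2 — point force P=20 kN at a=3 m (b=L-a=9):
  R_A = Pb/L = 20·9/12 = 15 kN
  R_B = Pa/L = 20·3/12 = 5 kN
Superposition: R_A = 199/12 kN, R_B = 41/12 kN

R_A = 199/12 kN, R_B = 41/12 kN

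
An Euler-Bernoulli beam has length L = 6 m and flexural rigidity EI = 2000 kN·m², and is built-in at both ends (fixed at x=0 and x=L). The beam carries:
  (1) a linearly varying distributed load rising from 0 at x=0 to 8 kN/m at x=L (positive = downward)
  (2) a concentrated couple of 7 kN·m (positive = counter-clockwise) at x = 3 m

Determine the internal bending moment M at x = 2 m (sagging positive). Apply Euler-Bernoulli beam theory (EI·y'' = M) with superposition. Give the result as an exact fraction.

Load 1 — triangular load w₀=8 kN/m (0→w₀ over full span):
  M_1 = 3w₀Lx/20 - w₀L²/30 - w₀x³/(6L) = 3·8·6·2/20 - 8·6²/30 - 8·2³/(6·6) = 136/45 kN·m
Load 2 — applied couple M₀=7 kN·m at a=3 m (b=L-a=3):
  M_2 = R_Ax - M_A  [x≤a] with R_A=7/4, M_A=7/4 = (7/4)·2 - (7/4) = 7/4 kN·m
Superposition: M = Σ M_i = 859/180 kN·m ≈ 4.772222 kN·m

M(2) = 859/180 kN·m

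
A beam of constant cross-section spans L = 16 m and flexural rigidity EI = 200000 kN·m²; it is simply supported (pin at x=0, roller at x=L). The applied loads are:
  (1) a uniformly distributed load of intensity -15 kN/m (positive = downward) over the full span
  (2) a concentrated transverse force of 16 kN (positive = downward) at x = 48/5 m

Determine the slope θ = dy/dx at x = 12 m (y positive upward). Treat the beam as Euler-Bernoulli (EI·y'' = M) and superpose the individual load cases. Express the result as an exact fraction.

θ(12) = -6151/781250 rad

Load 1 — uniform load w=-15 kN/m over full span:
  θ_1 = -w(L³-6Lx²+4x³)/(24EI) = -(-15)·(16³-6·16·12²+4·12³)/(24·200000) = -11/1250 rad
Load 2 — point force P=16 kN at a=48/5 m (b=L-a=32/5):
  θ_2 = -Pa(2L²-6Lx+3x²+a²)/(6LEI)  [x>a] = -16·(48/5)·(2·16²-6·16·12+3·12²+(48/5)²)/(6·16·200000) = 362/390625 rad
Superposition: θ = Σ θ_i = -6151/781250 rad ≈ -0.007873 rad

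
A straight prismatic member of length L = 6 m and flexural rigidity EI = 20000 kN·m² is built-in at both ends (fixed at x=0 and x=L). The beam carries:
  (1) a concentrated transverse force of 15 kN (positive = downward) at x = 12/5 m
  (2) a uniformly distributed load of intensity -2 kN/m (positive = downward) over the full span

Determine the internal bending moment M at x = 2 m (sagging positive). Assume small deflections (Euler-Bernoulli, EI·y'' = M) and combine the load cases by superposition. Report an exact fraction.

Load 1 — point force P=15 kN at a=12/5 m (b=L-a=18/5):
  M_1 = Pb²(3a+b)x/L³ - Pab²/L²  [x≤a] = 15·(18/5)²·(3·(12/5)+(18/5))·2/6³ - 15·(12/5)·(18/5)²/6² = 162/25 kN·m
Load 2 — uniform load w=-2 kN/m over full span:
  M_2 = wLx/2 - wL²/12 - wx²/2 = (-2)·6·2/2 - (-2)·6²/12 - (-2)·2²/2 = -2 kN·m
Superposition: M = Σ M_i = 112/25 kN·m ≈ 4.480000 kN·m

M(2) = 112/25 kN·m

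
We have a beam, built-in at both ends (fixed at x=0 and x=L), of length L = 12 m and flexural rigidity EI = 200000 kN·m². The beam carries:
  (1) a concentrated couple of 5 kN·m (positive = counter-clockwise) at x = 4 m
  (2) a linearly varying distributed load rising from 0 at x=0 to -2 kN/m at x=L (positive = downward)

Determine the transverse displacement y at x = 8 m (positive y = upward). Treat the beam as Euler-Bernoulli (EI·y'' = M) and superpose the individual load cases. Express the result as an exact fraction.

Load 1 — applied couple M₀=5 kN·m at a=4 m (b=L-a=8):
  y_1 = (R_Ax³/6 - M_Ax²/2 - M₀(x-a)²/2)/EI  [x>a] with R_A=5/9, M_A=0 = ((5/9)·8³/6 - 0·8²/2 - 5·(8-4)²/2)/200000 = 1/27000 m
Load 2 — triangular load w₀=-2 kN/m (0→w₀ over full span):
  y_2 = -w₀x²(L-x)²(x+2L)/(120LEI) = -(-2)·8²·(12-8)²·(8+2·12)/(120·12·200000) = 32/140625 m
Superposition: y = Σ y_i = 893/3375000 m ≈ 0.000265 m

y(8) = 893/3375000 m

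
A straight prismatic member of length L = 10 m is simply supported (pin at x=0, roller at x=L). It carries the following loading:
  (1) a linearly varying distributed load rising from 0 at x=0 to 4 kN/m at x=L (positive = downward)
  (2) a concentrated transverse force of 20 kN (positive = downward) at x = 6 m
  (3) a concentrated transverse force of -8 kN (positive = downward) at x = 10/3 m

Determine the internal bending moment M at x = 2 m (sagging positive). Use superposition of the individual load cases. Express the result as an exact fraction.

M(2) = 272/15 kN·m

Load 1 — triangular load w₀=4 kN/m (0→w₀ over full span):
  M_1 = w₀Lx/6 - w₀x³/(6L) = 4·10·2/6 - 4·2³/(6·10) = 64/5 kN·m
Load 2 — point force P=20 kN at a=6 m (b=L-a=4):
  M_2 = Pbx/L  [x≤a] = 20·4·2/10 = 16 kN·m
Load 3 — point force P=-8 kN at a=10/3 m (b=L-a=20/3):
  M_3 = Pbx/L  [x≤a] = (-8)·(20/3)·2/10 = -32/3 kN·m
Superposition: M = Σ M_i = 272/15 kN·m ≈ 18.133333 kN·m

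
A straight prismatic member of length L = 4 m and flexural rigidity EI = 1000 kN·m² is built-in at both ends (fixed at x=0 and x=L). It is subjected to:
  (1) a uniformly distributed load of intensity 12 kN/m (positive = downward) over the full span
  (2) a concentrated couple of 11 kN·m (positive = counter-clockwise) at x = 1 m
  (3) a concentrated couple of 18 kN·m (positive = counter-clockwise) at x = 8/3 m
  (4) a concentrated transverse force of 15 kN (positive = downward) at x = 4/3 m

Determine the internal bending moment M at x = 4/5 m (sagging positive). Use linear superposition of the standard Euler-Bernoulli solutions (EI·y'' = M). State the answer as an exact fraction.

Load 1 — uniform load w=12 kN/m over full span:
  M_1 = wLx/2 - wL²/12 - wx²/2 = 12·4·(4/5)/2 - 12·4²/12 - 12·(4/5)²/2 = -16/25 kN·m
Load 2 — applied couple M₀=11 kN·m at a=1 m (b=L-a=3):
  M_2 = R_Ax - M_A  [x≤a] with R_A=99/32, M_A=-33/16 = (99/32)·(4/5) - (-33/16) = 363/80 kN·m
Load 3 — applied couple M₀=18 kN·m at a=8/3 m (b=L-a=4/3):
  M_3 = R_Ax - M_A  [x≤a] with R_A=6, M_A=6 = 6·(4/5) - 6 = -6/5 kN·m
Load 4 — point force P=15 kN at a=4/3 m (b=L-a=8/3):
  M_4 = Pb²(3a+b)x/L³ - Pab²/L²  [x≤a] = 15·(8/3)²·(3·(4/3)+(8/3))·(4/5)/4³ - 15·(4/3)·(8/3)²/4² = 0 kN·m
Superposition: M = Σ M_i = 1079/400 kN·m ≈ 2.697500 kN·m

M(4/5) = 1079/400 kN·m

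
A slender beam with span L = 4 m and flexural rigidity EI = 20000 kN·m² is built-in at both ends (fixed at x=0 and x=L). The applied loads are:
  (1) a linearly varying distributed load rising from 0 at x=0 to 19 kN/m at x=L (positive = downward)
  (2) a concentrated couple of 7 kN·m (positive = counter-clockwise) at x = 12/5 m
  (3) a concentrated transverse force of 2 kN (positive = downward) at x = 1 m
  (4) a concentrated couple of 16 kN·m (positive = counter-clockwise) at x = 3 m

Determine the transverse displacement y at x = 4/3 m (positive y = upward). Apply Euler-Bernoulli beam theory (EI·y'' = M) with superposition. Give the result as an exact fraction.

Load 1 — triangular load w₀=19 kN/m (0→w₀ over full span):
  y_1 = -w₀x²(L-x)²(x+2L)/(120LEI) = -19·(4/3)²·(4-(4/3))²·((4/3)+2·4)/(120·4·20000) = -532/2278125 m
Load 2 — applied couple M₀=7 kN·m at a=12/5 m (b=L-a=8/5):
  y_2 = (R_Ax³/6 - M_Ax²/2)/EI  [x≤a] with R_A=63/25, M_A=56/25 = ((63/25)·(4/3)³/6 - (56/25)·(4/3)²/2)/20000 = -7/140625 m
Load 3 — point force P=2 kN at a=1 m (b=L-a=3):
  y_3 = -Pa²(L-x)²(3bL-(3b+a)(L-x))/(6L³EI)  [x>a] = -2·1²·(4-(4/3))²·(3·3·4-(3·3+1)·(4-(4/3)))/(6·4³·20000) = -7/405000 m
Load 4 — applied couple M₀=16 kN·m at a=3 m (b=L-a=1):
  y_4 = (R_Ax³/6 - M_Ax²/2)/EI  [x≤a] with R_A=9/2, M_A=5 = ((9/2)·(4/3)³/6 - 5·(4/3)²/2)/20000 = -1/7500 m
Superposition: y = Σ y_i = -39541/91125000 m ≈ -0.000434 m

y(4/3) = -39541/91125000 m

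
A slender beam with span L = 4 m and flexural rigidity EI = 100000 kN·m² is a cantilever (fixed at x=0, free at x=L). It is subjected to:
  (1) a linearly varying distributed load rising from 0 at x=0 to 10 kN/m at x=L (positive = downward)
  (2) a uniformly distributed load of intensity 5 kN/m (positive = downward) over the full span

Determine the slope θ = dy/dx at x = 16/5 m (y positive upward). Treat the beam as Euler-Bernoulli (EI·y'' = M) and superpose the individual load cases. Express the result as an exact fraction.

θ(16/5) = -516/390625 rad

Load 1 — triangular load w₀=10 kN/m (0→w₀ over full span):
  θ_1 = (w₀Lx²/4-w₀L²x/3-w₀x⁴/(24L))/EI = (10·4·(16/5)²/4-10·4²·(16/5)/3-10·(16/5)⁴/(24·4))/100000 = -928/1171875 rad
Load 2 — uniform load w=5 kN/m over full span:
  θ_2 = -wx(x²-3Lx+3L²)/(6EI) = -5·(16/5)·((16/5)²-3·4·(16/5)+3·4²)/(6·100000) = -124/234375 rad
Superposition: θ = Σ θ_i = -516/390625 rad ≈ -0.001321 rad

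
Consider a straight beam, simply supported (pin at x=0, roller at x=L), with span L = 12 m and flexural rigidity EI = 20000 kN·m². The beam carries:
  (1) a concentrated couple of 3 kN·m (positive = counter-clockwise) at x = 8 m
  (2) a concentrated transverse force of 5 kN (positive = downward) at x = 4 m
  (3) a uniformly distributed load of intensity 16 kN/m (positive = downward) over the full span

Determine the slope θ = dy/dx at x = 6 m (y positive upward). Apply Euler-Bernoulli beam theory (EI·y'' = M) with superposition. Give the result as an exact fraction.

θ(6) = 109/360000 rad

Load 1 — applied couple M₀=3 kN·m at a=8 m (b=L-a=4):
  θ_1 = (M₀x²/(2L)+C₁)/EI  [x≤a] with C₁=M₀(3b²-L²)/(6L)=-4 = (3·6²/(2·12)+(-4))/20000 = 1/40000 rad
Load 2 — point force P=5 kN at a=4 m (b=L-a=8):
  θ_2 = -Pa(2L²-6Lx+3x²+a²)/(6LEI)  [x>a] = -5·4·(2·12²-6·12·6+3·6²+4²)/(6·12·20000) = 1/3600 rad
Load 3 — uniform load w=16 kN/m over full span:
  θ_3 = -w(L³-6Lx²+4x³)/(24EI) = -16·(12³-6·12·6²+4·6³)/(24·20000) = 0 rad
Superposition: θ = Σ θ_i = 109/360000 rad ≈ 0.000303 rad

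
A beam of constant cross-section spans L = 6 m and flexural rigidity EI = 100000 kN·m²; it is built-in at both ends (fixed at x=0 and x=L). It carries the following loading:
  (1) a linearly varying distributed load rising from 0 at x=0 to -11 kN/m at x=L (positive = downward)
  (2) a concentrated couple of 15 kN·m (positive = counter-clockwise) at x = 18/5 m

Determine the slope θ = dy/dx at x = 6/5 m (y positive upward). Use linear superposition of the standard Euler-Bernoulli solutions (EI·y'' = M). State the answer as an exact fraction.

Load 1 — triangular load w₀=-11 kN/m (0→w₀ over full span):
  θ_1 = -w₀(2x(L-x)(L-2x)(x+2L)+x²(L-x)²)/(120LEI) = -(-11)·(2·(6/5)·(6-(6/5))·(6-2·(6/5))·((6/5)+2·6)+(6/5)²·(6-(6/5))²)/(120·6·100000) = 693/7812500 rad
Load 2 — applied couple M₀=15 kN·m at a=18/5 m (b=L-a=12/5):
  θ_2 = (R_Ax²/2 - M_Ax)/EI  [x≤a] with R_A=18/5, M_A=24/5 = ((18/5)·(6/5)²/2 - (24/5)·(6/5))/100000 = -99/3125000 rad
Superposition: θ = Σ θ_i = 891/15625000 rad ≈ 0.000057 rad

θ(6/5) = 891/15625000 rad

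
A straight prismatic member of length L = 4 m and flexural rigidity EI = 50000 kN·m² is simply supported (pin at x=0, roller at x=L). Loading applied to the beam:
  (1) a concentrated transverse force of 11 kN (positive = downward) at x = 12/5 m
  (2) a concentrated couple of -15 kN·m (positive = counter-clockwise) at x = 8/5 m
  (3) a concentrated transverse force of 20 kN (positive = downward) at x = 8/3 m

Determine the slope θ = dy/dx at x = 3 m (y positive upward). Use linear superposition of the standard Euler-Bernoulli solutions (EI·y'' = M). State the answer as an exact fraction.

θ(3) = 1974409/4050000000 rad

Load 1 — point force P=11 kN at a=12/5 m (b=L-a=8/5):
  θ_1 = -Pa(2L²-6Lx+3x²+a²)/(6LEI)  [x>a] = -11·(12/5)·(2·4²-6·4·3+3·3²+(12/5)²)/(6·4·50000) = 1991/12500000 rad
Load 2 — applied couple M₀=-15 kN·m at a=8/5 m (b=L-a=12/5):
  θ_2 = (M₀x²/(2L)-M₀(x-a)+C₁)/EI  [x>a] with C₁=M₀(3b²-L²)/(6L)=-4/5 = ((-15)·3²/(2·4)-(-15)·(3-(8/5))+(-4/5))/50000 = 133/2000000 rad
Load 3 — point force P=20 kN at a=8/3 m (b=L-a=4/3):
  θ_3 = -Pa(2L²-6Lx+3x²+a²)/(6LEI)  [x>a] = -20·(8/3)·(2·4²-6·4·3+3·3²+(8/3)²)/(6·4·50000) = 53/202500 rad
Superposition: θ = Σ θ_i = 1974409/4050000000 rad ≈ 0.000488 rad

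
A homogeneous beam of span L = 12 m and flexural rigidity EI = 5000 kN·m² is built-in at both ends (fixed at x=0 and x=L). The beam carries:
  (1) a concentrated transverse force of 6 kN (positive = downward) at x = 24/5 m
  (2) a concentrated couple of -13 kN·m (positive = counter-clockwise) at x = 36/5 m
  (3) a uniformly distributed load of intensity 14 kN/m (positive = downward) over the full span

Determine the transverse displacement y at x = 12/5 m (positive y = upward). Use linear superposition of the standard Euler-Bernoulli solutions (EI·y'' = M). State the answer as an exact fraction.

y(12/5) = -629244/9765625 m

Load 1 — point force P=6 kN at a=24/5 m (b=L-a=36/5):
  y_1 = -Pb²x²(3aL-(3a+b)x)/(6L³EI)  [x≤a] = -6·(36/5)²·(12/5)²·(3·(24/5)·12-(3·(24/5)+(36/5))·(12/5))/(6·12³·5000) = -40824/9765625 m
Load 2 — applied couple M₀=-13 kN·m at a=36/5 m (b=L-a=24/5):
  y_2 = (R_Ax³/6 - M_Ax²/2)/EI  [x≤a] with R_A=-39/25, M_A=-104/25 = ((-39/25)·(12/5)³/6 - (-104/25)·(12/5)²/2)/5000 = 3276/1953125 m
Load 3 — uniform load w=14 kN/m over full span:
  y_3 = -wx²(L-x)²/(24EI) = -14·(12/5)²·(12-(12/5))²/(24·5000) = -24192/390625 m
Superposition: y = Σ y_i = -629244/9765625 m ≈ -0.064435 m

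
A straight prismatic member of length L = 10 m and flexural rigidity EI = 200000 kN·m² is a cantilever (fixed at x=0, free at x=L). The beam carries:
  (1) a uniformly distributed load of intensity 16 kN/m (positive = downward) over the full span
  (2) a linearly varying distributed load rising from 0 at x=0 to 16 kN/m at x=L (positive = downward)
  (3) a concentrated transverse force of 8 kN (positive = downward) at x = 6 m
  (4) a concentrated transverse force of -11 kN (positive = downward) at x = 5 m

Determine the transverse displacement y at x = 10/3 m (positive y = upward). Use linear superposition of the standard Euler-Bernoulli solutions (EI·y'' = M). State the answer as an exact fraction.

y(10/3) = -87383/2916000 m

Load 1 — uniform load w=16 kN/m over full span:
  y_1 = -wx²(x²-4Lx+6L²)/(24EI) = -16·(10/3)²·((10/3)²-4·10·(10/3)+6·10²)/(24·200000) = -43/2430 m
Load 2 — triangular load w₀=16 kN/m (0→w₀ over full span):
  y_2 = (w₀Lx³/12-w₀L²x²/6-w₀x⁵/(120L))/EI = (16·10·(10/3)³/12-16·10²·(10/3)²/6-16·(10/3)⁵/(120·10))/200000 = -451/36450 m
Load 3 — point force P=8 kN at a=6 m (b=L-a=4):
  y_3 = -Px²(3a-x)/(6EI)  [x≤a] = -8·(10/3)²·(3·6-(10/3))/(6·200000) = -11/10125 m
Load 4 — point force P=-11 kN at a=5 m (b=L-a=5):
  y_4 = -Px²(3a-x)/(6EI)  [x≤a] = -(-11)·(10/3)²·(3·5-(10/3))/(6·200000) = 77/64800 m
Superposition: y = Σ y_i = -87383/2916000 m ≈ -0.029967 m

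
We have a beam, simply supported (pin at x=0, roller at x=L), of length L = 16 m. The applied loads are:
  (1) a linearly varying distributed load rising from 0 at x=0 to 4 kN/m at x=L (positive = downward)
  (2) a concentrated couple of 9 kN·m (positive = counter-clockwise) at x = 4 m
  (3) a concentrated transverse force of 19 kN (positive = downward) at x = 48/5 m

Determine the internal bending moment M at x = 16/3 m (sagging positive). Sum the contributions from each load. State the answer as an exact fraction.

M(16/3) = 34466/405 kN·m

Load 1 — triangular load w₀=4 kN/m (0→w₀ over full span):
  M_1 = w₀Lx/6 - w₀x³/(6L) = 4·16·(16/3)/6 - 4·(16/3)³/(6·16) = 4096/81 kN·m
Load 2 — applied couple M₀=9 kN·m at a=4 m (b=L-a=12):
  M_2 = M₀x/L - M₀  [x>a] = 9·(16/3)/16 - 9 = -6 kN·m
Load 3 — point force P=19 kN at a=48/5 m (b=L-a=32/5):
  M_3 = Pbx/L  [x≤a] = 19·(32/5)·(16/3)/16 = 608/15 kN·m
Superposition: M = Σ M_i = 34466/405 kN·m ≈ 85.101235 kN·m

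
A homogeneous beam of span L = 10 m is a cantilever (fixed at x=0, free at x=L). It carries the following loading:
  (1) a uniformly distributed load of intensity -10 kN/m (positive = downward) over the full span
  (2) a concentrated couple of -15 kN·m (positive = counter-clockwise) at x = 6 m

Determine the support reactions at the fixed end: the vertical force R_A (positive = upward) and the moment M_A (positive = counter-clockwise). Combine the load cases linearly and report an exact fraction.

Load 1 — uniform load w=-10 kN/m over full span:
  R_A = wL = (-10)·10 = -100 kN
  M_A = wL²/2 = (-10)·10²/2 = -500 kN·m
Load 2 — applied couple M₀=-15 kN·m at a=6 m (b=L-a=4):
  R_A = 0 kN
  M_A = -M₀ = -(-15) = 15 kN·m
Superposition: R_A = -100 kN, M_A = -485 kN·m

R_A = -100 kN, M_A = -485 kN·m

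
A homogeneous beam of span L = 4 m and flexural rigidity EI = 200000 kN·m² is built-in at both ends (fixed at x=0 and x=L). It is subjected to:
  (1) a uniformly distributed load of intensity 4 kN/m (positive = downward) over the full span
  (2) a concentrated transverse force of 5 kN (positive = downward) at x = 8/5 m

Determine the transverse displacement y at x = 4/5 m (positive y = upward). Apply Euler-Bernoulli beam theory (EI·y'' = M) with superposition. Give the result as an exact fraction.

Load 1 — uniform load w=4 kN/m over full span:
  y_1 = -wx²(L-x)²/(24EI) = -4·(4/5)²·(4-(4/5))²/(24·200000) = -32/5859375 m
Load 2 — point force P=5 kN at a=8/5 m (b=L-a=12/5):
  y_2 = -Pb²x²(3aL-(3a+b)x)/(6L³EI)  [x≤a] = -5·(12/5)²·(4/5)²·(3·(8/5)·4-(3·(8/5)+(12/5))·(4/5))/(6·4³·200000) = -63/19531250 m
Superposition: y = Σ y_i = -509/58593750 m ≈ -0.000009 m

y(4/5) = -509/58593750 m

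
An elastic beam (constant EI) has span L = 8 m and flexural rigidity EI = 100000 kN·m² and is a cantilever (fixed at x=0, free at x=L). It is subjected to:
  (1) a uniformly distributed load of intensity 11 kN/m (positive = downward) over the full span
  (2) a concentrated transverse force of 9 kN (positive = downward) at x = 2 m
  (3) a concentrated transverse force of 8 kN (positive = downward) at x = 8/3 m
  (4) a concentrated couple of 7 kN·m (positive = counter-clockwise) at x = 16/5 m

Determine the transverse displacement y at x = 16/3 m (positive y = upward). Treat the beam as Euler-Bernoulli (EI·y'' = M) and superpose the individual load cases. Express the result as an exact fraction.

Load 1 — uniform load w=11 kN/m over full span:
  y_1 = -wx²(x²-4Lx+6L²)/(24EI) = -11·(16/3)²·((16/3)²-4·8·(16/3)+6·8²)/(24·100000) = -23936/759375 m
Load 2 — point force P=9 kN at a=2 m (b=L-a=6):
  y_2 = -Pa²(3x-a)/(6EI)  [x>a] = -9·2²·(3·(16/3)-2)/(6·100000) = -21/25000 m
Load 3 — point force P=8 kN at a=8/3 m (b=L-a=16/3):
  y_3 = -Pa²(3x-a)/(6EI)  [x>a] = -8·(8/3)²·(3·(16/3)-(8/3))/(6·100000) = -64/50625 m
Load 4 — applied couple M₀=7 kN·m at a=16/5 m (b=L-a=24/5):
  y_4 = M₀a(2x-a)/(2EI)  [x>a] = 7·(16/5)·(2·(16/3)-(16/5))/(2·100000) = 196/234375 m
Superposition: y = Σ y_i = -4979767/151875000 m ≈ -0.032789 m

y(16/3) = -4979767/151875000 m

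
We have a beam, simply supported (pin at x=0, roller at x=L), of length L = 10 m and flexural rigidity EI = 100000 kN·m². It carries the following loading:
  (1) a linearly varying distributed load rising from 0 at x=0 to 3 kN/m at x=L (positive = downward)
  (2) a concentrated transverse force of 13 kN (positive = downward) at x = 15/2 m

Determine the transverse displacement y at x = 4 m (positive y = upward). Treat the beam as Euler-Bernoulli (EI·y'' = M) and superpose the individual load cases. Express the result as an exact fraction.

Load 1 — triangular load w₀=3 kN/m (0→w₀ over full span):
  y_1 = -w₀x(7L⁴-10L²x²+3x⁴)/(360LEI) = -3·4·(7·10⁴-10·10²·4²+3·4⁴)/(360·10·100000) = -1141/625000 m
Load 2 — point force P=13 kN at a=15/2 m (b=L-a=5/2):
  y_2 = -Pbx(L²-b²-x²)/(6LEI)  [x≤a] = -13·(5/2)·4·(10²-(5/2)²-4²)/(6·10·100000) = -4043/2400000 m
Superposition: y = Σ y_i = -210611/60000000 m ≈ -0.003510 m

y(4) = -210611/60000000 m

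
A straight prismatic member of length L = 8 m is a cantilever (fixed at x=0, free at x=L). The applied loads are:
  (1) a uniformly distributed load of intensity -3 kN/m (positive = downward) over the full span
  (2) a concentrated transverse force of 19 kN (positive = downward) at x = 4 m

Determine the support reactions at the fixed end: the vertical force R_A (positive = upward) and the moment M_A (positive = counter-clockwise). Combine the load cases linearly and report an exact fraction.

R_A = -5 kN, M_A = -20 kN·m

Load 1 — uniform load w=-3 kN/m over full span:
  R_A = wL = (-3)·8 = -24 kN
  M_A = wL²/2 = (-3)·8²/2 = -96 kN·m
Load 2 — point force P=19 kN at a=4 m (b=L-a=4):
  R_A = P = 19 kN
  M_A = Pa = 19·4 = 76 kN·m
Superposition: R_A = -5 kN, M_A = -20 kN·m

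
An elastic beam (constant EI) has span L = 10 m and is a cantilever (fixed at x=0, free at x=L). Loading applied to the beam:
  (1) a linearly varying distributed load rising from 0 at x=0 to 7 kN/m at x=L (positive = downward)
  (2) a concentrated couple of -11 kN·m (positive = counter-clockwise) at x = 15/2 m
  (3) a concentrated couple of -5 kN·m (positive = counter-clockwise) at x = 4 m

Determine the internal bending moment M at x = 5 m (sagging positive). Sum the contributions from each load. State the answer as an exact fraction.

Load 1 — triangular load w₀=7 kN/m (0→w₀ over full span):
  M_1 = w₀Lx/2 - w₀L²/3 - w₀x³/(6L) = 7·10·5/2 - 7·10²/3 - 7·5³/(6·10) = -875/12 kN·m
Load 2 — applied couple M₀=-11 kN·m at a=15/2 m (b=L-a=5/2):
  M_2 = M₀  [x≤a] = (-11) = -11 kN·m
Load 3 — applied couple M₀=-5 kN·m at a=4 m (b=L-a=6):
  M_3 = 0  [x>a] = 0 kN·m
Superposition: M = Σ M_i = -1007/12 kN·m ≈ -83.916667 kN·m

M(5) = -1007/12 kN·m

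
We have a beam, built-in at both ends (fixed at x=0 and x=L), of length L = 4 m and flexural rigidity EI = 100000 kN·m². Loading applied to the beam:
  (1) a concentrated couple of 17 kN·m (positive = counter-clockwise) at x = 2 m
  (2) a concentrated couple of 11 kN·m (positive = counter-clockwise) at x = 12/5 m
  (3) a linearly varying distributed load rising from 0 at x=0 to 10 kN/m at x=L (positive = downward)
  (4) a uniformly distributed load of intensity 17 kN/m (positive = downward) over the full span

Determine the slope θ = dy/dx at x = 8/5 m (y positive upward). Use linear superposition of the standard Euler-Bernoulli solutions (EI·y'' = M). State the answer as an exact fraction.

θ(8/5) = -1591/31250000 rad

Load 1 — applied couple M₀=17 kN·m at a=2 m (b=L-a=2):
  θ_1 = (R_Ax²/2 - M_Ax)/EI  [x≤a] with R_A=51/8, M_A=17/4 = ((51/8)·(8/5)²/2 - (17/4)·(8/5))/100000 = 17/1250000 rad
Load 2 — applied couple M₀=11 kN·m at a=12/5 m (b=L-a=8/5):
  θ_2 = (R_Ax²/2 - M_Ax)/EI  [x≤a] with R_A=99/25, M_A=88/25 = ((99/25)·(8/5)²/2 - (88/25)·(8/5))/100000 = -11/1953125 rad
Load 3 — triangular load w₀=10 kN/m (0→w₀ over full span):
  θ_3 = -w₀(2x(L-x)(L-2x)(x+2L)+x²(L-x)²)/(120LEI) = -10·(2·(8/5)·(4-(8/5))·(4-2·(8/5))·((8/5)+2·4)+(8/5)²·(4-(8/5))²)/(120·4·100000) = -6/390625 rad
Load 4 — uniform load w=17 kN/m over full span:
  θ_4 = -wx(L-x)(L-2x)/(12EI) = -17·(8/5)·(4-(8/5))·(4-2·(8/5))/(12·100000) = -17/390625 rad
Superposition: θ = Σ θ_i = -1591/31250000 rad ≈ -0.000051 rad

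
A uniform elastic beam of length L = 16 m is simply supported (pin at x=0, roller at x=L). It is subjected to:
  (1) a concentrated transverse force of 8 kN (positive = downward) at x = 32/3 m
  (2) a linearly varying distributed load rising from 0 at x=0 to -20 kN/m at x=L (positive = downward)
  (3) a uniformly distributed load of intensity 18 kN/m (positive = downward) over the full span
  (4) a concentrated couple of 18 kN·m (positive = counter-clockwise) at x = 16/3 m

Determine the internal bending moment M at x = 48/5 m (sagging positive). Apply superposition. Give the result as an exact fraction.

Load 1 — point force P=8 kN at a=32/3 m (b=L-a=16/3):
  M_1 = Pbx/L  [x≤a] = 8·(16/3)·(48/5)/16 = 128/5 kN·m
Load 2 — triangular load w₀=-20 kN/m (0→w₀ over full span):
  M_2 = w₀Lx/6 - w₀x³/(6L) = (-20)·16·(48/5)/6 - (-20)·(48/5)³/(6·16) = -8192/25 kN·m
Load 3 — uniform load w=18 kN/m over full span:
  M_3 = wx(L-x)/2 = 18·(48/5)·(16-(48/5))/2 = 13824/25 kN·m
Load 4 — applied couple M₀=18 kN·m at a=16/3 m (b=L-a=32/3):
  M_4 = M₀x/L - M₀  [x>a] = 18·(48/5)/16 - 18 = -36/5 kN·m
Superposition: M = Σ M_i = 6092/25 kN·m ≈ 243.680000 kN·m

M(48/5) = 6092/25 kN·m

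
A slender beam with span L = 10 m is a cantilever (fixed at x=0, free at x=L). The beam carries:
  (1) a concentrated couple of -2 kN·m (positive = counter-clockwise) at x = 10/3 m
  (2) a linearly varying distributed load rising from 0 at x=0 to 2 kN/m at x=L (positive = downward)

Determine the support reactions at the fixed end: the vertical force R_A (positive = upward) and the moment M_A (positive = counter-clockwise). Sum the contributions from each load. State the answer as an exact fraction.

Load 1 — applied couple M₀=-2 kN·m at a=10/3 m (b=L-a=20/3):
  R_A = 0 kN
  M_A = -M₀ = -(-2) = 2 kN·m
Load 2 — triangular load w₀=2 kN/m (0→w₀ over full span):
  R_A = w₀L/2 = 2·10/2 = 10 kN
  M_A = w₀L²/3 = 2·10²/3 = 200/3 kN·m
Superposition: R_A = 10 kN, M_A = 206/3 kN·m

R_A = 10 kN, M_A = 206/3 kN·m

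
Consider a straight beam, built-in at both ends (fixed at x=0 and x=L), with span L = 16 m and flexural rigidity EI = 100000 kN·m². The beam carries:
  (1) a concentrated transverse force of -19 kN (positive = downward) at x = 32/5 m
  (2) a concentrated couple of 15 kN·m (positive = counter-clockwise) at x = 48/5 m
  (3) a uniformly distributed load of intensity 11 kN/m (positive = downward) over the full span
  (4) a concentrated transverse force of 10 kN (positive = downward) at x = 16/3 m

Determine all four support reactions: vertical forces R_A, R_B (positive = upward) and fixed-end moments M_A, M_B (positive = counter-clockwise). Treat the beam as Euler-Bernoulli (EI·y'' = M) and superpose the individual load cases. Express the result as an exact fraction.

R_A = 1140013/13500 kN, M_A = 740456/3375 kN·m, R_B = 1114487/13500 kN, M_B = -727429/3375 kN·m

Load 1 — point force P=-19 kN at a=32/5 m (b=L-a=48/5):
  R_A = Pb²(3a+b)/L³ = (-19)·(48/5)²·(3·(32/5)+(48/5))/16³ = -1539/125 kN
  M_A = Pab²/L² = (-19)·(32/5)·(48/5)²/16² = -5472/125 kN·m
  R_B = Pa²(a+3b)/L³ = (-19)·(32/5)²·((32/5)+3·(48/5))/16³ = -836/125 kN
  M_B = -Pa²b/L² = -(-19)·(32/5)²·(48/5)/16² = 3648/125 kN·m
Load 2 — applied couple M₀=15 kN·m at a=48/5 m (b=L-a=32/5):
  R_A = 6M₀ab/L³ = 6·15·(48/5)·(32/5)/16³ = 27/20 kN
  M_A = M₀b(2a-b)/L² = 15·(32/5)·(2·(48/5)-(32/5))/16² = 24/5 kN·m
  R_B = -6M₀ab/L³ = -6·15·(48/5)·(32/5)/16³ = -27/20 kN
  M_B = M₀a(2b-a)/L² = 15·(48/5)·(2·(32/5)-(48/5))/16² = 9/5 kN·m
Load 3 — uniform load w=11 kN/m over full span:
  R_A = wL/2 = 11·16/2 = 88 kN
  M_A = wL²/12 = 11·16²/12 = 704/3 kN·m
  R_B = wL/2 = 11·16/2 = 88 kN
  M_B = -wL²/12 = -11·16²/12 = -704/3 kN·m
Load 4 — point force P=10 kN at a=16/3 m (b=L-a=32/3):
  R_A = Pb²(3a+b)/L³ = 10·(32/3)²·(3·(16/3)+(32/3))/16³ = 200/27 kN
  M_A = Pab²/L² = 10·(16/3)·(32/3)²/16² = 640/27 kN·m
  R_B = Pa²(a+3b)/L³ = 10·(16/3)²·((16/3)+3·(32/3))/16³ = 70/27 kN
  M_B = -Pa²b/L² = -10·(16/3)²·(32/3)/16² = -320/27 kN·m
Superposition: R_A = 1140013/13500 kN, M_A = 740456/3375 kN·m, R_B = 1114487/13500 kN, M_B = -727429/3375 kN·m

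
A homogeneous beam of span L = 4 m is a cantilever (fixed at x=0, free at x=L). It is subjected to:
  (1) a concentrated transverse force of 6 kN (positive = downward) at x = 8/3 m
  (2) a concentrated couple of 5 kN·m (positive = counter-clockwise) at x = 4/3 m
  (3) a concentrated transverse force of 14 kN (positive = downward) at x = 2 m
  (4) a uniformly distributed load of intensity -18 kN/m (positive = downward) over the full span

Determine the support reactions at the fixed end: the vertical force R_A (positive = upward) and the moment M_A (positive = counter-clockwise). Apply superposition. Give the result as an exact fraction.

Load 1 — point force P=6 kN at a=8/3 m (b=L-a=4/3):
  R_A = P = 6 kN
  M_A = Pa = 6·(8/3) = 16 kN·m
Load 2 — applied couple M₀=5 kN·m at a=4/3 m (b=L-a=8/3):
  R_A = 0 kN
  M_A = -M₀ = -5 kN·m
Load 3 — point force P=14 kN at a=2 m (b=L-a=2):
  R_A = P = 14 kN
  M_A = Pa = 14·2 = 28 kN·m
Load 4 — uniform load w=-18 kN/m over full span:
  R_A = wL = (-18)·4 = -72 kN
  M_A = wL²/2 = (-18)·4²/2 = -144 kN·m
Superposition: R_A = -52 kN, M_A = -105 kN·m

R_A = -52 kN, M_A = -105 kN·m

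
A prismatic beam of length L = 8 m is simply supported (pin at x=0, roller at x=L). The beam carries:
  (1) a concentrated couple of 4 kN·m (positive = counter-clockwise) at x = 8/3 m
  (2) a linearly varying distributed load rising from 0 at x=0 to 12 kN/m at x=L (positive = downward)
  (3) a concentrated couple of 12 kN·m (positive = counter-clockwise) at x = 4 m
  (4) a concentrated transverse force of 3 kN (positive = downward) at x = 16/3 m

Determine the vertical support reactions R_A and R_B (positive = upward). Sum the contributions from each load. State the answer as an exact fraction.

Load 1 — applied couple M₀=4 kN·m at a=8/3 m (b=L-a=16/3):
  R_A = M₀/L = 4/8 = 1/2 kN
  R_B = -M₀/L = -4/8 = -1/2 kN
Load 2 — triangular load w₀=12 kN/m (0→w₀ over full span):
  R_A = w₀L/6 = 12·8/6 = 16 kN
  R_B = w₀L/3 = 12·8/3 = 32 kN
Load 3 — applied couple M₀=12 kN·m at a=4 m (b=L-a=4):
  R_A = M₀/L = 12/8 = 3/2 kN
  R_B = -M₀/L = -12/8 = -3/2 kN
Load 4 — point force P=3 kN at a=16/3 m (b=L-a=8/3):
  R_A = Pb/L = 3·(8/3)/8 = 1 kN
  R_B = Pa/L = 3·(16/3)/8 = 2 kN
Superposition: R_A = 19 kN, R_B = 32 kN

R_A = 19 kN, R_B = 32 kN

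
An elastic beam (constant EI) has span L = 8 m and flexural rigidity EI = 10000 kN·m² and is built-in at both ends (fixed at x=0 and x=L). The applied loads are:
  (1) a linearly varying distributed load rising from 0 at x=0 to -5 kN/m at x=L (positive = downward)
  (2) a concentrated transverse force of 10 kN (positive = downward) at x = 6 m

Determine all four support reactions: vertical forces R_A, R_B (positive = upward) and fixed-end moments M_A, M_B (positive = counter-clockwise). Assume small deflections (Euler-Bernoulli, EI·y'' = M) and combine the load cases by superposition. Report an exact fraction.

Load 1 — triangular load w₀=-5 kN/m (0→w₀ over full span):
  R_A = 3w₀L/20 = 3·(-5)·8/20 = -6 kN
  M_A = w₀L²/30 = (-5)·8²/30 = -32/3 kN·m
  R_B = 7w₀L/20 = 7·(-5)·8/20 = -14 kN
  M_B = -w₀L²/20 = -(-5)·8²/20 = 16 kN·m
Load 2 — point force P=10 kN at a=6 m (b=L-a=2):
  R_A = Pb²(3a+b)/L³ = 10·2²·(3·6+2)/8³ = 25/16 kN
  M_A = Pab²/L² = 10·6·2²/8² = 15/4 kN·m
  R_B = Pa²(a+3b)/L³ = 10·6²·(6+3·2)/8³ = 135/16 kN
  M_B = -Pa²b/L² = -10·6²·2/8² = -45/4 kN·m
Superposition: R_A = -71/16 kN, M_A = -83/12 kN·m, R_B = -89/16 kN, M_B = 19/4 kN·m

R_A = -71/16 kN, M_A = -83/12 kN·m, R_B = -89/16 kN, M_B = 19/4 kN·m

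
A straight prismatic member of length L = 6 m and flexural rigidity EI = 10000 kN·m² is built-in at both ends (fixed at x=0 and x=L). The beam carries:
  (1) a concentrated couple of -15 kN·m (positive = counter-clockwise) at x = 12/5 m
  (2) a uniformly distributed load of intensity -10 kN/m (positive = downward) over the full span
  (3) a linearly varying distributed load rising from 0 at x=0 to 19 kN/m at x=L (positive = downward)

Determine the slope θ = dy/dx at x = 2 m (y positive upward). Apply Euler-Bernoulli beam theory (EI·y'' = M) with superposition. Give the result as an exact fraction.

θ(2) = -17/45000 rad

Load 1 — applied couple M₀=-15 kN·m at a=12/5 m (b=L-a=18/5):
  θ_1 = (R_Ax²/2 - M_Ax)/EI  [x≤a] with R_A=-18/5, M_A=-9/5 = ((-18/5)·2²/2 - (-9/5)·2)/10000 = -9/25000 rad
Load 2 — uniform load w=-10 kN/m over full span:
  θ_2 = -wx(L-x)(L-2x)/(12EI) = -(-10)·2·(6-2)·(6-2·2)/(12·10000) = 1/750 rad
Load 3 — triangular load w₀=19 kN/m (0→w₀ over full span):
  θ_3 = -w₀(2x(L-x)(L-2x)(x+2L)+x²(L-x)²)/(120LEI) = -19·(2·2·(6-2)·(6-2·2)·(2+2·6)+2²·(6-2)²)/(120·6·10000) = -38/28125 rad
Superposition: θ = Σ θ_i = -17/45000 rad ≈ -0.000378 rad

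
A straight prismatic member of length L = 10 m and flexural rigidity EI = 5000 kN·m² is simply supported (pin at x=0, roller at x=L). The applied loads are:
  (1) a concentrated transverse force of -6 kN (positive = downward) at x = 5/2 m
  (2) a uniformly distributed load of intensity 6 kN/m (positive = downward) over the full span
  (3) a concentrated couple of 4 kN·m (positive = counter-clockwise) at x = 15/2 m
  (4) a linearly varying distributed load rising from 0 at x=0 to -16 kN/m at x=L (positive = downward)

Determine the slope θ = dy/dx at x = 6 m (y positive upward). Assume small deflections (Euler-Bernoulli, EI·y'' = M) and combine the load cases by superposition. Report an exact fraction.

Load 1 — point force P=-6 kN at a=5/2 m (b=L-a=15/2):
  θ_1 = -Pa(2L²-6Lx+3x²+a²)/(6LEI)  [x>a] = -(-6)·(5/2)·(2·10²-6·10·6+3·6²+(5/2)²)/(6·10·5000) = -183/80000 rad
Load 2 — uniform load w=6 kN/m over full span:
  θ_2 = -w(L³-6Lx²+4x³)/(24EI) = -6·(10³-6·10·6²+4·6³)/(24·5000) = 37/2500 rad
Load 3 — applied couple M₀=4 kN·m at a=15/2 m (b=L-a=5/2):
  θ_3 = (M₀x²/(2L)+C₁)/EI  [x≤a] with C₁=M₀(3b²-L²)/(6L)=-65/12 = (4·6²/(2·10)+(-65/12))/5000 = 107/300000 rad
Load 4 — triangular load w₀=-16 kN/m (0→w₀ over full span):
  θ_4 = -w₀(7L⁴-30L²x²+15x⁴)/(360LEI) = -(-16)·(7·10⁴-30·10²·6²+15·6⁴)/(360·10·5000) = -464/28125 rad
Superposition: θ = Σ θ_i = -13063/3600000 rad ≈ -0.003629 rad

θ(6) = -13063/3600000 rad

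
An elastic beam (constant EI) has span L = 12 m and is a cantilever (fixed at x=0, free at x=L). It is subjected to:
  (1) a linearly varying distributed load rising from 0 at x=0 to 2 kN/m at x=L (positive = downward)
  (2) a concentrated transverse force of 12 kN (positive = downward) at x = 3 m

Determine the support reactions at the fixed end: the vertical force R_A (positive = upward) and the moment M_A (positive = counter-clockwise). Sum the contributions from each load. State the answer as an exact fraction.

Load 1 — triangular load w₀=2 kN/m (0→w₀ over full span):
  R_A = w₀L/2 = 2·12/2 = 12 kN
  M_A = w₀L²/3 = 2·12²/3 = 96 kN·m
Load 2 — point force P=12 kN at a=3 m (b=L-a=9):
  R_A = P = 12 kN
  M_A = Pa = 12·3 = 36 kN·m
Superposition: R_A = 24 kN, M_A = 132 kN·m

R_A = 24 kN, M_A = 132 kN·m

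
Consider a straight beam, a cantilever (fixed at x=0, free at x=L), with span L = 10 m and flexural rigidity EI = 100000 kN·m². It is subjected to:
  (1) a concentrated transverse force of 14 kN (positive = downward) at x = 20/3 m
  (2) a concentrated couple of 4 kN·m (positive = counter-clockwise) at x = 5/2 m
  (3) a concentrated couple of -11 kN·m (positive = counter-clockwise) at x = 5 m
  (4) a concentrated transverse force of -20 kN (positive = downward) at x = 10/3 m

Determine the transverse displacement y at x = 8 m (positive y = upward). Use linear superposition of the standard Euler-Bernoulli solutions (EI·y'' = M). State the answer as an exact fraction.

Load 1 — point force P=14 kN at a=20/3 m (b=L-a=10/3):
  y_1 = -Pa²(3x-a)/(6EI)  [x>a] = -14·(20/3)²·(3·8-(20/3))/(6·100000) = -182/10125 m
Load 2 — applied couple M₀=4 kN·m at a=5/2 m (b=L-a=15/2):
  y_2 = M₀a(2x-a)/(2EI)  [x>a] = 4·(5/2)·(2·8-(5/2))/(2·100000) = 27/40000 m
Load 3 — applied couple M₀=-11 kN·m at a=5 m (b=L-a=5):
  y_3 = M₀a(2x-a)/(2EI)  [x>a] = (-11)·5·(2·8-5)/(2·100000) = -121/40000 m
Load 4 — point force P=-20 kN at a=10/3 m (b=L-a=20/3):
  y_4 = -Pa²(3x-a)/(6EI)  [x>a] = -(-20)·(10/3)²·(3·8-(10/3))/(6·100000) = 31/4050 m
Superposition: y = Σ y_i = -20527/1620000 m ≈ -0.012671 m

y(8) = -20527/1620000 m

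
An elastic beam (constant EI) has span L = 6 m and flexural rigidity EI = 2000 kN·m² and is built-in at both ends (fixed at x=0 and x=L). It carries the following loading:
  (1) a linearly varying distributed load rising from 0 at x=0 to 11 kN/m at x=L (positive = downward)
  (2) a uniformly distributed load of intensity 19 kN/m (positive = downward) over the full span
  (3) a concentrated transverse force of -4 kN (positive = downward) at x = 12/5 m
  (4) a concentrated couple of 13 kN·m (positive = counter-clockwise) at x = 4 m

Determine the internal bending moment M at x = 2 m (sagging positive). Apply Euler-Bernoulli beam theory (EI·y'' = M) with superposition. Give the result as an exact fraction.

Load 1 — triangular load w₀=11 kN/m (0→w₀ over full span):
  M_1 = 3w₀Lx/20 - w₀L²/30 - w₀x³/(6L) = 3·11·6·2/20 - 11·6²/30 - 11·2³/(6·6) = 187/45 kN·m
Load 2 — uniform load w=19 kN/m over full span:
  M_2 = wLx/2 - wL²/12 - wx²/2 = 19·6·2/2 - 19·6²/12 - 19·2²/2 = 19 kN·m
Load 3 — point force P=-4 kN at a=12/5 m (b=L-a=18/5):
  M_3 = Pb²(3a+b)x/L³ - Pab²/L²  [x≤a] = (-4)·(18/5)²·(3·(12/5)+(18/5))·2/6³ - (-4)·(12/5)·(18/5)²/6² = -216/125 kN·m
Load 4 — applied couple M₀=13 kN·m at a=4 m (b=L-a=2):
  M_4 = R_Ax - M_A  [x≤a] with R_A=26/9, M_A=13/3 = (26/9)·2 - (13/3) = 13/9 kN·m
Superposition: M = Σ M_i = 2859/125 kN·m ≈ 22.872000 kN·m

M(2) = 2859/125 kN·m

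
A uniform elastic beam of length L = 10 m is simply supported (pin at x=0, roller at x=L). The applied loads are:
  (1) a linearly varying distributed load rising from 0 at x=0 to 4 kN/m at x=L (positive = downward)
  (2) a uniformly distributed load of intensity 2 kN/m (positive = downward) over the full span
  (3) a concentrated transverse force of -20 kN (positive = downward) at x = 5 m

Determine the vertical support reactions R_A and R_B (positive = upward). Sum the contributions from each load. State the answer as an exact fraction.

Load 1 — triangular load w₀=4 kN/m (0→w₀ over full span):
  R_A = w₀L/6 = 4·10/6 = 20/3 kN
  R_B = w₀L/3 = 4·10/3 = 40/3 kN
Load 2 — uniform load w=2 kN/m over full span:
  R_A = wL/2 = 2·10/2 = 10 kN
  R_B = wL/2 = 2·10/2 = 10 kN
Load 3 — point force P=-20 kN at a=5 m (b=L-a=5):
  R_A = Pb/L = (-20)·5/10 = -10 kN
  R_B = Pa/L = (-20)·5/10 = -10 kN
Superposition: R_A = 20/3 kN, R_B = 40/3 kN

R_A = 20/3 kN, R_B = 40/3 kN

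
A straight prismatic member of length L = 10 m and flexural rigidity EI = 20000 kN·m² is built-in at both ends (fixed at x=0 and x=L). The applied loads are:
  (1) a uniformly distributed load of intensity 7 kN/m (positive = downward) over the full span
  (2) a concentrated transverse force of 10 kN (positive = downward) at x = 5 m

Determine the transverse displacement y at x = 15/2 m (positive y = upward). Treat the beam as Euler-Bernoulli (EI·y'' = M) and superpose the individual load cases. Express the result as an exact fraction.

y(15/2) = -79/12288 m

Load 1 — uniform load w=7 kN/m over full span:
  y_1 = -wx²(L-x)²/(24EI) = -7·(15/2)²·(10-(15/2))²/(24·20000) = -21/4096 m
Load 2 — point force P=10 kN at a=5 m (b=L-a=5):
  y_2 = -Pa²(L-x)²(3bL-(3b+a)(L-x))/(6L³EI)  [x>a] = -10·5²·(10-(15/2))²·(3·5·10-(3·5+5)·(10-(15/2)))/(6·10³·20000) = -1/768 m
Superposition: y = Σ y_i = -79/12288 m ≈ -0.006429 m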